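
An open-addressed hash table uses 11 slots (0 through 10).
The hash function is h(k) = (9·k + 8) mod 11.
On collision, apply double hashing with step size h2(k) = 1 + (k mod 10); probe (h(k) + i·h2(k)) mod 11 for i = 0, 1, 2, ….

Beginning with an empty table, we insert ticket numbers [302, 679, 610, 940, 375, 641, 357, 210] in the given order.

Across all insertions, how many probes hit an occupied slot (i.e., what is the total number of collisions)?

Insert 302: h=9, slot 9 empty → index 9.
Insert 679: h=3, slot 3 empty → index 3.
Insert 610: h=9, h2=1, slot 9 occupied → index 10.
Insert 940: h=9, h2=1, slots 9,10 occupied → index 0.
Insert 375: h=6, slot 6 empty → index 6.
Insert 641: h=2, slot 2 empty → index 2.
Insert 357: h=9, h2=8, slots 9,6,3,0 occupied → index 8.
Insert 210: h=6, h2=1, slot 6 occupied → index 7.
Table: [940, —, 641, 679, —, —, 375, 210, 357, 302, 610]

8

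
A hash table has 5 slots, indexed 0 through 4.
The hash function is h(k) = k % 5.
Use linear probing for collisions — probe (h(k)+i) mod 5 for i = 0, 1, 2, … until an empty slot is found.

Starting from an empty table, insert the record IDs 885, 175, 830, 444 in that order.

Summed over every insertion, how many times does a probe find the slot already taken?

3

885 hashes to 0; slot 0 is free => place at 0.
175 hashes to 0; 0 taken => place at 1.
830 hashes to 0; 0,1 taken => place at 2.
444 hashes to 4; slot 4 is free => place at 4.
Table: [885, 175, 830, ∅, 444]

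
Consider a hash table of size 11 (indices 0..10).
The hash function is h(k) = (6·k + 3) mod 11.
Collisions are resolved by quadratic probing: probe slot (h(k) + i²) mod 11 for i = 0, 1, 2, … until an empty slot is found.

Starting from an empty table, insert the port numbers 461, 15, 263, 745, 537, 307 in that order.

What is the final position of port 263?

9

Insert 461: h=8, slot 8 empty → index 8.
Insert 15: h=5, slot 5 empty → index 5.
Insert 263: h=8, slot 8 occupied → index 9.
Insert 745: h=7, slot 7 empty → index 7.
Insert 537: h=2, slot 2 empty → index 2.
Insert 307: h=8, slots 8,9 occupied → index 1.
Table: [., 307, 537, ., ., 15, ., 745, 461, 263, .]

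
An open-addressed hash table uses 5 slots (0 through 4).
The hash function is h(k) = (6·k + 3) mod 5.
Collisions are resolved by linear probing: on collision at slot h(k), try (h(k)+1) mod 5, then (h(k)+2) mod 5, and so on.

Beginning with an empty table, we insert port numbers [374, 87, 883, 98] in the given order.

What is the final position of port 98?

374: h=2 => slot 2
87: h=0 => slot 0
883: h=1 => slot 1
98: h=1, probe 1,2,3 => slot 3
Table: [87, 883, 374, 98, .]

3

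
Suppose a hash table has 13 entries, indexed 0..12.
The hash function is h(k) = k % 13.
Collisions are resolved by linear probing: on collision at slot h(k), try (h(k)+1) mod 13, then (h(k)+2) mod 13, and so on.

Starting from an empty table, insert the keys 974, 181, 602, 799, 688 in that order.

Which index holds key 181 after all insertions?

Insert 974: h=12, slot 12 empty => index 12.
Insert 181: h=12, slot 12 occupied => index 0.
Insert 602: h=4, slot 4 empty => index 4.
Insert 799: h=6, slot 6 empty => index 6.
Insert 688: h=12, slots 12,0 occupied => index 1.
Table: [181, 688, ., ., 602, ., 799, ., ., ., ., ., 974]

0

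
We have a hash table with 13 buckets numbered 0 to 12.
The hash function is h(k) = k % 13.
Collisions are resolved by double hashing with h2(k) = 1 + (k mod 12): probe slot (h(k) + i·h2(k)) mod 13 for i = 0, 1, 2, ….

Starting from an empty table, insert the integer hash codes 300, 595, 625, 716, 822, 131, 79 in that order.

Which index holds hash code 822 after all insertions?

300 hashes to 1; slot 1 is free => place at 1.
595 hashes to 10; slot 10 is free => place at 10.
625 hashes to 1, h2=2; 1 taken => place at 3.
716 hashes to 1, h2=9; 1,10 taken => place at 6.
822 hashes to 3, h2=7; 3,10 taken => place at 4.
131 hashes to 1, h2=12; 1 taken => place at 0.
79 hashes to 1, h2=8; 1 taken => place at 9.
Table: [131, 300, —, 625, 822, —, 716, —, —, 79, 595, —, —]

4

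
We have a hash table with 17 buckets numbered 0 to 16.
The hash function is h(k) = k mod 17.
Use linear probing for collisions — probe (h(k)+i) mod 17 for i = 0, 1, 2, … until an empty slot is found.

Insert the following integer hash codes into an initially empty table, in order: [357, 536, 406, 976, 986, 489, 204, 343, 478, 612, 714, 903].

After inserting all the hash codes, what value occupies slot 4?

478

Insert 357: h=0, slot 0 empty -> index 0.
Insert 536: h=9, slot 9 empty -> index 9.
Insert 406: h=15, slot 15 empty -> index 15.
Insert 976: h=7, slot 7 empty -> index 7.
Insert 986: h=0, slot 0 occupied -> index 1.
Insert 489: h=13, slot 13 empty -> index 13.
Insert 204: h=0, slots 0,1 occupied -> index 2.
Insert 343: h=3, slot 3 empty -> index 3.
Insert 478: h=2, slots 2,3 occupied -> index 4.
Insert 612: h=0, slots 0,1,2,3,4 occupied -> index 5.
Insert 714: h=0, slots 0,1,2,3,4,5 occupied -> index 6.
Insert 903: h=2, slots 2,3,4,5,6,7 occupied -> index 8.
Table: [357, 986, 204, 343, 478, 612, 714, 976, 903, 536, _, _, _, 489, _, 406, _]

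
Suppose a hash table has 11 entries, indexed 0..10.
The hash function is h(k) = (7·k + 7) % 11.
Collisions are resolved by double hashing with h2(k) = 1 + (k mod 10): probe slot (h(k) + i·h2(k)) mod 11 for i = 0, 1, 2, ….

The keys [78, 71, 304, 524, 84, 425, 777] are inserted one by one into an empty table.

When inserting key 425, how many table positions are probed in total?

2

Insert 78: h=3, slot 3 empty => index 3.
Insert 71: h=9, slot 9 empty => index 9.
Insert 304: h=1, slot 1 empty => index 1.
Insert 524: h=1, h2=5, slot 1 occupied => index 6.
Insert 84: h=1, h2=5, slots 1,6 occupied => index 0.
Insert 425: h=1, h2=6, slot 1 occupied => index 7.
Insert 777: h=1, h2=8, slots 1,9,6,3,0 occupied => index 8.
Table: [84, 304, —, 78, —, —, 524, 425, 777, 71, —]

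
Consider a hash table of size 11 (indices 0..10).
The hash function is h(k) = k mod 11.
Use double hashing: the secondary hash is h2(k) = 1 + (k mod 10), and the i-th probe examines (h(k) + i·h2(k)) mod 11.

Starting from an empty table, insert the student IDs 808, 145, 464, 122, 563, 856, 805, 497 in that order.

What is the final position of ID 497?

10

808 hashes to 5; slot 5 is free → place at 5.
145 hashes to 2; slot 2 is free → place at 2.
464 hashes to 2, h2=5; 2 taken → place at 7.
122 hashes to 1; slot 1 is free → place at 1.
563 hashes to 2, h2=4; 2 taken → place at 6.
856 hashes to 9; slot 9 is free → place at 9.
805 hashes to 2, h2=6; 2 taken → place at 8.
497 hashes to 2, h2=8; 2 taken → place at 10.
Table: [., 122, 145, ., ., 808, 563, 464, 805, 856, 497]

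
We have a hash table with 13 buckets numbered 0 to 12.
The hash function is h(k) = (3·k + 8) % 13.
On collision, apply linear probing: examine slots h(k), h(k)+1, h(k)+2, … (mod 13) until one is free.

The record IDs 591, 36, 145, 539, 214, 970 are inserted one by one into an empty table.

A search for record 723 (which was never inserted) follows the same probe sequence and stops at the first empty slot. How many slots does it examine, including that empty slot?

2

Insert 591: h=0, slot 0 empty => index 0.
Insert 36: h=12, slot 12 empty => index 12.
Insert 145: h=1, slot 1 empty => index 1.
Insert 539: h=0, slots 0,1 occupied => index 2.
Insert 214: h=0, slots 0,1,2 occupied => index 3.
Insert 970: h=6, slot 6 empty => index 6.
Table: [591, 145, 539, 214, ∅, ∅, 970, ∅, ∅, ∅, ∅, ∅, 36]
Lookup 723: h=6, probe 6,7 → slot 7 empty, not found.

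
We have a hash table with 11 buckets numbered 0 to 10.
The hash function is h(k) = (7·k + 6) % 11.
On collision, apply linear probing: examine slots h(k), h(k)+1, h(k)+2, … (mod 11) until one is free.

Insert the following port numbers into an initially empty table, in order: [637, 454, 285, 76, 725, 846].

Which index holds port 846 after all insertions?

637: h=10 -> slot 10
454: h=5 -> slot 5
285: h=10, probe 10,0 -> slot 0
76: h=10, probe 10,0,1 -> slot 1
725: h=10, probe 10,0,1,2 -> slot 2
846: h=10, probe 10,0,1,2,3 -> slot 3
Table: [285, 76, 725, 846, -, 454, -, -, -, -, 637]

3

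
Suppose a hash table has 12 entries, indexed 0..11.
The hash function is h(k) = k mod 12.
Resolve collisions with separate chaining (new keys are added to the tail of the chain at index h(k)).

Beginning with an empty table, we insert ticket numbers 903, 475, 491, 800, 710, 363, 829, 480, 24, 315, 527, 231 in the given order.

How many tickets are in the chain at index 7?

903 -> bucket 3
475 -> bucket 7
491 -> bucket 11
800 -> bucket 8
710 -> bucket 2
363 -> bucket 3 (collision)
829 -> bucket 1
480 -> bucket 0
24 -> bucket 0 (collision)
315 -> bucket 3 (collision)
527 -> bucket 11 (collision)
231 -> bucket 3 (collision)
Final buckets:
0: 480 -> 24
1: 829
2: 710
3: 903 -> 363 -> 315 -> 231
4: .
5: .
6: .
7: 475
8: 800
9: .
10: .
11: 491 -> 527

1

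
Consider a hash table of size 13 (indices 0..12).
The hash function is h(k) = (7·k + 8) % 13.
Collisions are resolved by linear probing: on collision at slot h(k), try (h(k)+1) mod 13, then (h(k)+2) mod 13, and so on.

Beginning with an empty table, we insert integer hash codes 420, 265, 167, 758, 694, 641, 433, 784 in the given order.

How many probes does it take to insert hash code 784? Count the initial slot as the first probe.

5

Insert 420: h=10, slot 10 empty => index 10.
Insert 265: h=4, slot 4 empty => index 4.
Insert 167: h=7, slot 7 empty => index 7.
Insert 758: h=10, slot 10 occupied => index 11.
Insert 694: h=4, slot 4 occupied => index 5.
Insert 641: h=10, slots 10,11 occupied => index 12.
Insert 433: h=10, slots 10,11,12 occupied => index 0.
Insert 784: h=10, slots 10,11,12,0 occupied => index 1.
Table: [433, 784, ., ., 265, 694, ., 167, ., ., 420, 758, 641]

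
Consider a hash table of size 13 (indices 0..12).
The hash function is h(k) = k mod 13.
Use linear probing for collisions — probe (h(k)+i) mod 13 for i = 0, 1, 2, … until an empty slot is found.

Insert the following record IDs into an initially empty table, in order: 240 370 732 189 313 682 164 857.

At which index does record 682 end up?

9

240 hashes to 6; slot 6 is free => place at 6.
370 hashes to 6; 6 taken => place at 7.
732 hashes to 4; slot 4 is free => place at 4.
189 hashes to 7; 7 taken => place at 8.
313 hashes to 1; slot 1 is free => place at 1.
682 hashes to 6; 6,7,8 taken => place at 9.
164 hashes to 8; 8,9 taken => place at 10.
857 hashes to 12; slot 12 is free => place at 12.
Table: [_, 313, _, _, 732, _, 240, 370, 189, 682, 164, _, 857]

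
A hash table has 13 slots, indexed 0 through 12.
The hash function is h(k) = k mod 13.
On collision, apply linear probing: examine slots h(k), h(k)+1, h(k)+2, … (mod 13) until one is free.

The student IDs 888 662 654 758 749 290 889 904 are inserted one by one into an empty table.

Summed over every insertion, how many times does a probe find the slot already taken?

13

888: h=4 -> slot 4
662: h=12 -> slot 12
654: h=4, probe 4,5 -> slot 5
758: h=4, probe 4,5,6 -> slot 6
749: h=8 -> slot 8
290: h=4, probe 4,5,6,7 -> slot 7
889: h=5, probe 5,6,7,8,9 -> slot 9
904: h=7, probe 7,8,9,10 -> slot 10
Table: [_, _, _, _, 888, 654, 758, 290, 749, 889, 904, _, 662]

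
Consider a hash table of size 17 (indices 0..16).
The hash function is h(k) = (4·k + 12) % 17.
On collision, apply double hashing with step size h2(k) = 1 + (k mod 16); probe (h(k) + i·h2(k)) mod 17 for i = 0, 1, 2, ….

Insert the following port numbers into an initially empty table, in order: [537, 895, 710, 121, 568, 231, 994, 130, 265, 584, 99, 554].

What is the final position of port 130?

537: h=1 => slot 1
895: h=5 => slot 5
710: h=13 => slot 13
121: h=3 => slot 3
568: h=6 => slot 6
231: h=1, h2=8, probe 1,9 => slot 9
994: h=10 => slot 10
130: h=5, h2=3, probe 5,8 => slot 8
265: h=1, h2=10, probe 1,11 => slot 11
584: h=2 => slot 2
99: h=0 => slot 0
554: h=1, h2=11, probe 1,12 => slot 12
Table: [99, 537, 584, 121, —, 895, 568, —, 130, 231, 994, 265, 554, 710, —, —, —]

8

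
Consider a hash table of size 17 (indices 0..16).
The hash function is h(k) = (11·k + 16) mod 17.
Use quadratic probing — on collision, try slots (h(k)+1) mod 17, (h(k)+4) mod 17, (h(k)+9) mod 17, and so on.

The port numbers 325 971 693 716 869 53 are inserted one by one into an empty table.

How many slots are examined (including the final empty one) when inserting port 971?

Insert 325: h=4, slot 4 empty → index 4.
Insert 971: h=4, slot 4 occupied → index 5.
Insert 693: h=6, slot 6 empty → index 6.
Insert 716: h=4, slots 4,5 occupied → index 8.
Insert 869: h=4, slots 4,5,8 occupied → index 13.
Insert 53: h=4, slots 4,5,8,13 occupied → index 3.
Table: [., ., ., 53, 325, 971, 693, ., 716, ., ., ., ., 869, ., ., .]

2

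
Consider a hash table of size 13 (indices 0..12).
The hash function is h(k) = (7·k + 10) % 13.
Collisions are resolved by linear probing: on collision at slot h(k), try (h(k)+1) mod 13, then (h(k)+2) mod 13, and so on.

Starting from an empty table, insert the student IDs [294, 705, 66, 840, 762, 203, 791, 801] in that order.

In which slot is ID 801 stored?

7

Insert 294: h=1, slot 1 empty → index 1.
Insert 705: h=5, slot 5 empty → index 5.
Insert 66: h=4, slot 4 empty → index 4.
Insert 840: h=1, slot 1 occupied → index 2.
Insert 762: h=1, slots 1,2 occupied → index 3.
Insert 203: h=1, slots 1,2,3,4,5 occupied → index 6.
Insert 791: h=9, slot 9 empty → index 9.
Insert 801: h=1, slots 1,2,3,4,5,6 occupied → index 7.
Table: [., 294, 840, 762, 66, 705, 203, 801, ., 791, ., ., .]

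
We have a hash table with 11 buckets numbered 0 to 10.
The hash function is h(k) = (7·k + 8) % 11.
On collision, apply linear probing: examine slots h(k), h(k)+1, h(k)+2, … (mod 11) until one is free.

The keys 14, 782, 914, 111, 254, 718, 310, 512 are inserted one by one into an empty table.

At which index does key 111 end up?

14 hashes to 7; slot 7 is free → place at 7.
782 hashes to 4; slot 4 is free → place at 4.
914 hashes to 4; 4 taken → place at 5.
111 hashes to 4; 4,5 taken → place at 6.
254 hashes to 4; 4,5,6,7 taken → place at 8.
718 hashes to 7; 7,8 taken → place at 9.
310 hashes to 0; slot 0 is free → place at 0.
512 hashes to 6; 6,7,8,9 taken → place at 10.
Table: [310, —, —, —, 782, 914, 111, 14, 254, 718, 512]

6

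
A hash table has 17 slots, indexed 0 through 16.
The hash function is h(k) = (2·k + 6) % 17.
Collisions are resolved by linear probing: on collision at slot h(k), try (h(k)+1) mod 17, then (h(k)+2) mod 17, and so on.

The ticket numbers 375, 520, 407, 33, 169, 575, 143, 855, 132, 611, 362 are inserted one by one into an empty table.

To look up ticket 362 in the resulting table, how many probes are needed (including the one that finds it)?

Insert 375: h=8, slot 8 empty → index 8.
Insert 520: h=9, slot 9 empty → index 9.
Insert 407: h=4, slot 4 empty → index 4.
Insert 33: h=4, slot 4 occupied → index 5.
Insert 169: h=4, slots 4,5 occupied → index 6.
Insert 575: h=0, slot 0 empty → index 0.
Insert 143: h=3, slot 3 empty → index 3.
Insert 855: h=16, slot 16 empty → index 16.
Insert 132: h=15, slot 15 empty → index 15.
Insert 611: h=4, slots 4,5,6 occupied → index 7.
Insert 362: h=16, slots 16,0 occupied → index 1.
Table: [575, 362, ., 143, 407, 33, 169, 611, 375, 520, ., ., ., ., ., 132, 855]
Lookup 362: h=16, probe 16,0,1 → found at 1.

3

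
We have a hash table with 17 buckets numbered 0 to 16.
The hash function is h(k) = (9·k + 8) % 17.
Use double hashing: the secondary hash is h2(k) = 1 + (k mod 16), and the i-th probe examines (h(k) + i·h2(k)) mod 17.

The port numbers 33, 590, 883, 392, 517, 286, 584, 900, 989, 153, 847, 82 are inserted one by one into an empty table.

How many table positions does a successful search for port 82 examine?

4

33 hashes to 16; slot 16 is free → place at 16.
590 hashes to 14; slot 14 is free → place at 14.
883 hashes to 16, h2=4; 16 taken → place at 3.
392 hashes to 0; slot 0 is free → place at 0.
517 hashes to 3, h2=6; 3 taken → place at 9.
286 hashes to 15; slot 15 is free → place at 15.
584 hashes to 11; slot 11 is free → place at 11.
900 hashes to 16, h2=5; 16 taken → place at 4.
989 hashes to 1; slot 1 is free → place at 1.
153 hashes to 8; slot 8 is free → place at 8.
847 hashes to 15, h2=16; 15,14 taken → place at 13.
82 hashes to 15, h2=3; 15,1,4 taken → place at 7.
Table: [392, 989, -, 883, 900, -, -, 82, 153, 517, -, 584, -, 847, 590, 286, 33]
Lookup 82: h=15, h2=3, probe 15,1,4,7 → found at 7.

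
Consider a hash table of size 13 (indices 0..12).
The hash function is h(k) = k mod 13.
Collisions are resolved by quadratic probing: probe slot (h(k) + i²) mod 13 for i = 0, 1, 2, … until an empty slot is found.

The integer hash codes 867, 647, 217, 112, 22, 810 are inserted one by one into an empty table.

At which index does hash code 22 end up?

Insert 867: h=9, slot 9 empty → index 9.
Insert 647: h=10, slot 10 empty → index 10.
Insert 217: h=9, slots 9,10 occupied → index 0.
Insert 112: h=8, slot 8 empty → index 8.
Insert 22: h=9, slots 9,10,0 occupied → index 5.
Insert 810: h=4, slot 4 empty → index 4.
Table: [217, —, —, —, 810, 22, —, —, 112, 867, 647, —, —]

5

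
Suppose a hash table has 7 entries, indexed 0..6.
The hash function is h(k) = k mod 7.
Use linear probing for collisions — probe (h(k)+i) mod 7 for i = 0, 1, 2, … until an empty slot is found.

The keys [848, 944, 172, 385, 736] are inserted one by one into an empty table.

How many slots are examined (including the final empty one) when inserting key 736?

2

Insert 848: h=1, slot 1 empty => index 1.
Insert 944: h=6, slot 6 empty => index 6.
Insert 172: h=4, slot 4 empty => index 4.
Insert 385: h=0, slot 0 empty => index 0.
Insert 736: h=1, slot 1 occupied => index 2.
Table: [385, 848, 736, _, 172, _, 944]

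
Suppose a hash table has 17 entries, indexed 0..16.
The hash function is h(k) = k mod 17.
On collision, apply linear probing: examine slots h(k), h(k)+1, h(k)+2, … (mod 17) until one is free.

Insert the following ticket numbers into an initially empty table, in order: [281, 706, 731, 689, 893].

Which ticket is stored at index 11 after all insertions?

689

281: h=9 => slot 9
706: h=9, probe 9,10 => slot 10
731: h=0 => slot 0
689: h=9, probe 9,10,11 => slot 11
893: h=9, probe 9,10,11,12 => slot 12
Table: [731, ∅, ∅, ∅, ∅, ∅, ∅, ∅, ∅, 281, 706, 689, 893, ∅, ∅, ∅, ∅]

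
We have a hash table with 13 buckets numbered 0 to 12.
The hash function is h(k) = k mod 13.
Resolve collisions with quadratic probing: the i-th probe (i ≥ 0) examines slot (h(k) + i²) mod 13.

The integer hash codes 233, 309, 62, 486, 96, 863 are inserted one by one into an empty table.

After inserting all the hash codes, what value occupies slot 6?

96

233 hashes to 12; slot 12 is free => place at 12.
309 hashes to 10; slot 10 is free => place at 10.
62 hashes to 10; 10 taken => place at 11.
486 hashes to 5; slot 5 is free => place at 5.
96 hashes to 5; 5 taken => place at 6.
863 hashes to 5; 5,6 taken => place at 9.
Table: [., ., ., ., ., 486, 96, ., ., 863, 309, 62, 233]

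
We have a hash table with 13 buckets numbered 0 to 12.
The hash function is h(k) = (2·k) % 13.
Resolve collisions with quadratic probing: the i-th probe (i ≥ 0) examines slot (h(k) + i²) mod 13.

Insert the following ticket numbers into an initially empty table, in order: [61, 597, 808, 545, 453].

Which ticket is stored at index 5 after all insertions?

61 hashes to 5; slot 5 is free -> place at 5.
597 hashes to 11; slot 11 is free -> place at 11.
808 hashes to 4; slot 4 is free -> place at 4.
545 hashes to 11; 11 taken -> place at 12.
453 hashes to 9; slot 9 is free -> place at 9.
Table: [∅, ∅, ∅, ∅, 808, 61, ∅, ∅, ∅, 453, ∅, 597, 545]

61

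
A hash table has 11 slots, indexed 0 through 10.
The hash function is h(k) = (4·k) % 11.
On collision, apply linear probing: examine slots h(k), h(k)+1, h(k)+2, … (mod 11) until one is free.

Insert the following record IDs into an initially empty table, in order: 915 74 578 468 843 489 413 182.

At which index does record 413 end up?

4

915: h=8 -> slot 8
74: h=10 -> slot 10
578: h=2 -> slot 2
468: h=2, probe 2,3 -> slot 3
843: h=6 -> slot 6
489: h=9 -> slot 9
413: h=2, probe 2,3,4 -> slot 4
182: h=2, probe 2,3,4,5 -> slot 5
Table: [., ., 578, 468, 413, 182, 843, ., 915, 489, 74]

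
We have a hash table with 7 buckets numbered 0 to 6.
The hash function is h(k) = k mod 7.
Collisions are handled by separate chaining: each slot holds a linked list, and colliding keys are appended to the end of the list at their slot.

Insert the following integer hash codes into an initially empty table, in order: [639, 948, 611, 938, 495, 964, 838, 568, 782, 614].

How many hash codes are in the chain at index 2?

Insert 639: h=2, bucket 2 empty → new chain.
Insert 948: h=3, bucket 3 empty → new chain.
Insert 611: h=2, bucket 2 nonempty → append to chain.
Insert 938: h=0, bucket 0 empty → new chain.
Insert 495: h=5, bucket 5 empty → new chain.
Insert 964: h=5, bucket 5 nonempty → append to chain.
Insert 838: h=5, bucket 5 nonempty → append to chain.
Insert 568: h=1, bucket 1 empty → new chain.
Insert 782: h=5, bucket 5 nonempty → append to chain.
Insert 614: h=5, bucket 5 nonempty → append to chain.
Final buckets:
0: 938
1: 568
2: 639 -> 611
3: 948
4: -
5: 495 -> 964 -> 838 -> 782 -> 614
6: -

2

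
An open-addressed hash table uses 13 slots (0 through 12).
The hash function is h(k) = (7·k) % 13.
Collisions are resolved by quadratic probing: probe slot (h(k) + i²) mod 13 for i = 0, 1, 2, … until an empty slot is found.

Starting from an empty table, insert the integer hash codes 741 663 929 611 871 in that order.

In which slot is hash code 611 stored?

4

741 hashes to 0; slot 0 is free -> place at 0.
663 hashes to 0; 0 taken -> place at 1.
929 hashes to 3; slot 3 is free -> place at 3.
611 hashes to 0; 0,1 taken -> place at 4.
871 hashes to 0; 0,1,4 taken -> place at 9.
Table: [741, 663, —, 929, 611, —, —, —, —, 871, —, —, —]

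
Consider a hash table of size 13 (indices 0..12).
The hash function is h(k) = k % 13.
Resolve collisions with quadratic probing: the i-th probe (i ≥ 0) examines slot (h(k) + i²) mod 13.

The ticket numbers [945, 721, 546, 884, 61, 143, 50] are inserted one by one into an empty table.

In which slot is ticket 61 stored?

945 hashes to 9; slot 9 is free → place at 9.
721 hashes to 6; slot 6 is free → place at 6.
546 hashes to 0; slot 0 is free → place at 0.
884 hashes to 0; 0 taken → place at 1.
61 hashes to 9; 9 taken → place at 10.
143 hashes to 0; 0,1 taken → place at 4.
50 hashes to 11; slot 11 is free → place at 11.
Table: [546, 884, ∅, ∅, 143, ∅, 721, ∅, ∅, 945, 61, 50, ∅]

10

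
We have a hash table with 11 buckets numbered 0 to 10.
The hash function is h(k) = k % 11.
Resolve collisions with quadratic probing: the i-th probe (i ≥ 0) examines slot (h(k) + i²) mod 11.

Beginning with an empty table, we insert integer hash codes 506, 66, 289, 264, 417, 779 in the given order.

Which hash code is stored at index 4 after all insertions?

264

506: h=0 => slot 0
66: h=0, probe 0,1 => slot 1
289: h=3 => slot 3
264: h=0, probe 0,1,4 => slot 4
417: h=10 => slot 10
779: h=9 => slot 9
Table: [506, 66, ., 289, 264, ., ., ., ., 779, 417]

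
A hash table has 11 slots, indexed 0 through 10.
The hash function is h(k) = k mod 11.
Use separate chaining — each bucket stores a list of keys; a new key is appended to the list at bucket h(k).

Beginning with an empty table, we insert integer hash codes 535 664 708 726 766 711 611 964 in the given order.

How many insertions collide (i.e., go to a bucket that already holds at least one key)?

Insert 535: h=7, bucket 7 empty -> new chain.
Insert 664: h=4, bucket 4 empty -> new chain.
Insert 708: h=4, bucket 4 nonempty -> append to chain.
Insert 726: h=0, bucket 0 empty -> new chain.
Insert 766: h=7, bucket 7 nonempty -> append to chain.
Insert 711: h=7, bucket 7 nonempty -> append to chain.
Insert 611: h=6, bucket 6 empty -> new chain.
Insert 964: h=7, bucket 7 nonempty -> append to chain.
Final buckets:
0: 726
1: —
2: —
3: —
4: 664 -> 708
5: —
6: 611
7: 535 -> 766 -> 711 -> 964
8: —
9: —
10: —

4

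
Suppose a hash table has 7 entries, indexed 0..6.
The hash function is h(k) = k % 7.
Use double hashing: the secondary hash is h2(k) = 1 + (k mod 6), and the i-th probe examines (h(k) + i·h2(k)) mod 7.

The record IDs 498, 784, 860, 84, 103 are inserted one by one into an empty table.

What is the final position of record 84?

498 hashes to 1; slot 1 is free => place at 1.
784 hashes to 0; slot 0 is free => place at 0.
860 hashes to 6; slot 6 is free => place at 6.
84 hashes to 0, h2=1; 0,1 taken => place at 2.
103 hashes to 5; slot 5 is free => place at 5.
Table: [784, 498, 84, ., ., 103, 860]

2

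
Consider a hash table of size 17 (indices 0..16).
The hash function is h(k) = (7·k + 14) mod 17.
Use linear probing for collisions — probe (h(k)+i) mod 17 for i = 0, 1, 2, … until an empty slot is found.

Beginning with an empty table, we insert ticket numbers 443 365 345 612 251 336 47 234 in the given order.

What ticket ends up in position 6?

Insert 443: h=4, slot 4 empty -> index 4.
Insert 365: h=2, slot 2 empty -> index 2.
Insert 345: h=15, slot 15 empty -> index 15.
Insert 612: h=14, slot 14 empty -> index 14.
Insert 251: h=3, slot 3 empty -> index 3.
Insert 336: h=3, slots 3,4 occupied -> index 5.
Insert 47: h=3, slots 3,4,5 occupied -> index 6.
Insert 234: h=3, slots 3,4,5,6 occupied -> index 7.
Table: [∅, ∅, 365, 251, 443, 336, 47, 234, ∅, ∅, ∅, ∅, ∅, ∅, 612, 345, ∅]

47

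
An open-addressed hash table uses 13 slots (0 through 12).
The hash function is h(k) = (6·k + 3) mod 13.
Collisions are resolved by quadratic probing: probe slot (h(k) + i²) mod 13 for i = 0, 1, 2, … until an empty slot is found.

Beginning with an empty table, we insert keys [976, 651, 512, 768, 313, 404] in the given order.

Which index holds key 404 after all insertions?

12

976: h=9 -> slot 9
651: h=9, probe 9,10 -> slot 10
512: h=7 -> slot 7
768: h=9, probe 9,10,0 -> slot 0
313: h=9, probe 9,10,0,5 -> slot 5
404: h=9, probe 9,10,0,5,12 -> slot 12
Table: [768, —, —, —, —, 313, —, 512, —, 976, 651, —, 404]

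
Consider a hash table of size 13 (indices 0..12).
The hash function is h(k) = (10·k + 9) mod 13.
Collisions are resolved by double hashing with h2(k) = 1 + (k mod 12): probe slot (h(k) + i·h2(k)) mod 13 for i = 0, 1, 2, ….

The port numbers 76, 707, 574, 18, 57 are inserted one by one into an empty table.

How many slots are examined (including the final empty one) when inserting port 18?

76: h=2 => slot 2
707: h=7 => slot 7
574: h=3 => slot 3
18: h=7, h2=7, probe 7,1 => slot 1
57: h=7, h2=10, probe 7,4 => slot 4
Table: [-, 18, 76, 574, 57, -, -, 707, -, -, -, -, -]

2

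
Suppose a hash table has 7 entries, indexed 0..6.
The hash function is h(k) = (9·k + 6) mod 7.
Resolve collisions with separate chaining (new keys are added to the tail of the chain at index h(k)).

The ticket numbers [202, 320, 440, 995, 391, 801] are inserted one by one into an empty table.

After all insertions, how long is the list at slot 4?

3

Insert 202: h=4, bucket 4 empty → new chain.
Insert 320: h=2, bucket 2 empty → new chain.
Insert 440: h=4, bucket 4 nonempty → append to chain.
Insert 995: h=1, bucket 1 empty → new chain.
Insert 391: h=4, bucket 4 nonempty → append to chain.
Insert 801: h=5, bucket 5 empty → new chain.
Final buckets:
0: -
1: 995
2: 320
3: -
4: 202 -> 440 -> 391
5: 801
6: -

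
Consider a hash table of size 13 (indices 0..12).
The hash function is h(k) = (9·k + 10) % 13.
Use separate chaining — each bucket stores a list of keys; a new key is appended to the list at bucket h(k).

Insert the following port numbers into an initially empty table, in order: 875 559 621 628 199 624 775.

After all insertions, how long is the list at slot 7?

875 → bucket 7
559 → bucket 10
621 → bucket 9
628 → bucket 7 (collision)
199 → bucket 7 (collision)
624 → bucket 10 (collision)
775 → bucket 4
Final buckets:
0: _
1: _
2: _
3: _
4: 775
5: _
6: _
7: 875 -> 628 -> 199
8: _
9: 621
10: 559 -> 624
11: _
12: _

3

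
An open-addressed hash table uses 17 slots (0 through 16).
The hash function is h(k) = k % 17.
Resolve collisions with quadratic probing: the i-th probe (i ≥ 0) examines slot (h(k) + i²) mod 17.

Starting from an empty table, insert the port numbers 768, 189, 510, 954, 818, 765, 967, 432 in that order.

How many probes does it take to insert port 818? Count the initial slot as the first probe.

4

Insert 768: h=3, slot 3 empty => index 3.
Insert 189: h=2, slot 2 empty => index 2.
Insert 510: h=0, slot 0 empty => index 0.
Insert 954: h=2, slots 2,3 occupied => index 6.
Insert 818: h=2, slots 2,3,6 occupied => index 11.
Insert 765: h=0, slot 0 occupied => index 1.
Insert 967: h=15, slot 15 empty => index 15.
Insert 432: h=7, slot 7 empty => index 7.
Table: [510, 765, 189, 768, —, —, 954, 432, —, —, —, 818, —, —, —, 967, —]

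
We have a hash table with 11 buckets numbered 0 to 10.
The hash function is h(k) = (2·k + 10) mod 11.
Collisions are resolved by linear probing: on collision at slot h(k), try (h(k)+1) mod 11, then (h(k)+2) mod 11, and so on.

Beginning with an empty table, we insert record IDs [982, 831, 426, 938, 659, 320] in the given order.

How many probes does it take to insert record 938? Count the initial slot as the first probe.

2

982: h=5 -> slot 5
831: h=0 -> slot 0
426: h=4 -> slot 4
938: h=5, probe 5,6 -> slot 6
659: h=8 -> slot 8
320: h=1 -> slot 1
Table: [831, 320, —, —, 426, 982, 938, —, 659, —, —]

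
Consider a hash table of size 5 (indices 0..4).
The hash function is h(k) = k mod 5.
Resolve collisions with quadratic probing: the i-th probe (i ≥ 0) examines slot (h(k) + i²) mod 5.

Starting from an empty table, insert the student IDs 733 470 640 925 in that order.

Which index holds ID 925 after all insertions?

4

Insert 733: h=3, slot 3 empty -> index 3.
Insert 470: h=0, slot 0 empty -> index 0.
Insert 640: h=0, slot 0 occupied -> index 1.
Insert 925: h=0, slots 0,1 occupied -> index 4.
Table: [470, 640, -, 733, 925]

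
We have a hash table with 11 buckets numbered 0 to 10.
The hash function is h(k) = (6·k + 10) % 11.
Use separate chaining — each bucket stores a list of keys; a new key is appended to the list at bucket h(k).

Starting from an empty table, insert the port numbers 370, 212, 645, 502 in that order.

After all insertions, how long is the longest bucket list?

370 → bucket 8
212 → bucket 6
645 → bucket 8 (collision)
502 → bucket 8 (collision)
Final buckets:
0: —
1: —
2: —
3: —
4: —
5: —
6: 212
7: —
8: 370 -> 645 -> 502
9: —
10: —

3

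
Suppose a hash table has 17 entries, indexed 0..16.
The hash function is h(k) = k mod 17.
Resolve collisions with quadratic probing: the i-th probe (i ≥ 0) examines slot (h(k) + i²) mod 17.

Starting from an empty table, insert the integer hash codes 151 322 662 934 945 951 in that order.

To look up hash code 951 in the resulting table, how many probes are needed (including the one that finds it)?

4

151: h=15 -> slot 15
322: h=16 -> slot 16
662: h=16, probe 16,0 -> slot 0
934: h=16, probe 16,0,3 -> slot 3
945: h=10 -> slot 10
951: h=16, probe 16,0,3,8 -> slot 8
Table: [662, _, _, 934, _, _, _, _, 951, _, 945, _, _, _, _, 151, 322]
Lookup 951: h=16, probe 16,0,3,8 → found at 8.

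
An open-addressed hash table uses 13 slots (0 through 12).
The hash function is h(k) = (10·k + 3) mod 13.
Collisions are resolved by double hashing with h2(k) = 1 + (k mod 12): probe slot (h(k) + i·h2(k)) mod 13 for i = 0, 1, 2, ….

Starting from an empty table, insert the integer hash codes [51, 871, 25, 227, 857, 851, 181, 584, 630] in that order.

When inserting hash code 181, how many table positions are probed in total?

5

51 hashes to 6; slot 6 is free => place at 6.
871 hashes to 3; slot 3 is free => place at 3.
25 hashes to 6, h2=2; 6 taken => place at 8.
227 hashes to 11; slot 11 is free => place at 11.
857 hashes to 6, h2=6; 6 taken => place at 12.
851 hashes to 11, h2=12; 11 taken => place at 10.
181 hashes to 6, h2=2; 6,8,10,12 taken => place at 1.
584 hashes to 6, h2=9; 6 taken => place at 2.
630 hashes to 11, h2=7; 11 taken => place at 5.
Table: [_, 181, 584, 871, _, 630, 51, _, 25, _, 851, 227, 857]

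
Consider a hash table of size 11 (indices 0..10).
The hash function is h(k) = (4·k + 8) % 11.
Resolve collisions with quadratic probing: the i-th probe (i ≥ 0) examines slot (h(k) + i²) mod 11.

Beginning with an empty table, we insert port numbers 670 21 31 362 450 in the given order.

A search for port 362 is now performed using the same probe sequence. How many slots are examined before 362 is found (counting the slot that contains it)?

3

Insert 670: h=4, slot 4 empty => index 4.
Insert 21: h=4, slot 4 occupied => index 5.
Insert 31: h=0, slot 0 empty => index 0.
Insert 362: h=4, slots 4,5 occupied => index 8.
Insert 450: h=4, slots 4,5,8 occupied => index 2.
Table: [31, _, 450, _, 670, 21, _, _, 362, _, _]
Lookup 362: h=4, probe 4,5,8 → found at 8.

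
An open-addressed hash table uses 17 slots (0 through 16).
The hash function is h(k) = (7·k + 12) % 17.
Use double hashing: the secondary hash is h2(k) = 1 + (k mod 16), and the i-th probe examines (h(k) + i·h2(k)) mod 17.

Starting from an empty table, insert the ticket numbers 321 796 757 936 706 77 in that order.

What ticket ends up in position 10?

706

321: h=15 => slot 15
796: h=8 => slot 8
757: h=7 => slot 7
936: h=2 => slot 2
706: h=7, h2=3, probe 7,10 => slot 10
77: h=7, h2=14, probe 7,4 => slot 4
Table: [—, —, 936, —, 77, —, —, 757, 796, —, 706, —, —, —, —, 321, —]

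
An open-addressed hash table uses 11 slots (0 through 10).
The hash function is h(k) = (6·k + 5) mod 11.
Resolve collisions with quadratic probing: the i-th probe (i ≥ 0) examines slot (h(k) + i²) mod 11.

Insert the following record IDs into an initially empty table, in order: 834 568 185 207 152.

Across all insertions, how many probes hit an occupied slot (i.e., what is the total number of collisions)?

834: h=4 → slot 4
568: h=3 → slot 3
185: h=4, probe 4,5 → slot 5
207: h=4, probe 4,5,8 → slot 8
152: h=4, probe 4,5,8,2 → slot 2
Table: [_, _, 152, 568, 834, 185, _, _, 207, _, _]

6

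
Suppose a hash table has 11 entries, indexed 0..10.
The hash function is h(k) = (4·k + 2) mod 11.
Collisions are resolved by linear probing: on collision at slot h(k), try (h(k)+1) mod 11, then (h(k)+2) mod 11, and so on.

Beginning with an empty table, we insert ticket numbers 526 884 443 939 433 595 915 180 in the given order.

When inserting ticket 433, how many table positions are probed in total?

526 hashes to 5; slot 5 is free => place at 5.
884 hashes to 7; slot 7 is free => place at 7.
443 hashes to 3; slot 3 is free => place at 3.
939 hashes to 7; 7 taken => place at 8.
433 hashes to 7; 7,8 taken => place at 9.
595 hashes to 6; slot 6 is free => place at 6.
915 hashes to 10; slot 10 is free => place at 10.
180 hashes to 7; 7,8,9,10 taken => place at 0.
Table: [180, _, _, 443, _, 526, 595, 884, 939, 433, 915]

3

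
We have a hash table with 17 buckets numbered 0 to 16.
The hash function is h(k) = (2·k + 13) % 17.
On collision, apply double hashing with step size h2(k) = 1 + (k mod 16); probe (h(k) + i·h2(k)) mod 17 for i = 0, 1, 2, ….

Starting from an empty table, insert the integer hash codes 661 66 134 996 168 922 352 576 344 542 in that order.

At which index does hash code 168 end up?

661: h=9 => slot 9
66: h=9, h2=3, probe 9,12 => slot 12
134: h=9, h2=7, probe 9,16 => slot 16
996: h=16, h2=5, probe 16,4 => slot 4
168: h=9, h2=9, probe 9,1 => slot 1
922: h=4, h2=11, probe 4,15 => slot 15
352: h=3 => slot 3
576: h=9, h2=1, probe 9,10 => slot 10
344: h=4, h2=9, probe 4,13 => slot 13
542: h=9, h2=15, probe 9,7 => slot 7
Table: [—, 168, —, 352, 996, —, —, 542, —, 661, 576, —, 66, 344, —, 922, 134]

1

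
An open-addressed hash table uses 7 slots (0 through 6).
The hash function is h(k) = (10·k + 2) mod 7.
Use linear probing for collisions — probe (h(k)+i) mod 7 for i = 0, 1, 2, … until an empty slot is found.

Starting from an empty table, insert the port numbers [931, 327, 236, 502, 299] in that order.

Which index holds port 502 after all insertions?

931 hashes to 2; slot 2 is free -> place at 2.
327 hashes to 3; slot 3 is free -> place at 3.
236 hashes to 3; 3 taken -> place at 4.
502 hashes to 3; 3,4 taken -> place at 5.
299 hashes to 3; 3,4,5 taken -> place at 6.
Table: [∅, ∅, 931, 327, 236, 502, 299]

5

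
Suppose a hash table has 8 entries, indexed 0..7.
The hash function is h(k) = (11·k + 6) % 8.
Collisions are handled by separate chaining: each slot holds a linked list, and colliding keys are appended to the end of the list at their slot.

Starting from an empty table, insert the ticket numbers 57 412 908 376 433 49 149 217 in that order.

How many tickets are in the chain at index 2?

57 → bucket 1
412 → bucket 2
908 → bucket 2 (collision)
376 → bucket 6
433 → bucket 1 (collision)
49 → bucket 1 (collision)
149 → bucket 5
217 → bucket 1 (collision)
Final buckets:
0: _
1: 57 -> 433 -> 49 -> 217
2: 412 -> 908
3: _
4: _
5: 149
6: 376
7: _

2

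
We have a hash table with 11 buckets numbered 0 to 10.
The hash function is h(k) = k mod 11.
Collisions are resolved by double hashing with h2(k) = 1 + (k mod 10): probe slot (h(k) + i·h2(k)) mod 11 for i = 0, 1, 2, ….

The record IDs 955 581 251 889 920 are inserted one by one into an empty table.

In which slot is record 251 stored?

955: h=9 => slot 9
581: h=9, h2=2, probe 9,0 => slot 0
251: h=9, h2=2, probe 9,0,2 => slot 2
889: h=9, h2=10, probe 9,8 => slot 8
920: h=7 => slot 7
Table: [581, -, 251, -, -, -, -, 920, 889, 955, -]

2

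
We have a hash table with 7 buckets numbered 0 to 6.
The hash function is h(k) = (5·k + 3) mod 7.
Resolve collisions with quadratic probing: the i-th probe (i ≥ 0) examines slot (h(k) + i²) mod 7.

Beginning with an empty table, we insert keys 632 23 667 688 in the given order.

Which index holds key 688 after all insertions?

1

632: h=6 -> slot 6
23: h=6, probe 6,0 -> slot 0
667: h=6, probe 6,0,3 -> slot 3
688: h=6, probe 6,0,3,1 -> slot 1
Table: [23, 688, _, 667, _, _, 632]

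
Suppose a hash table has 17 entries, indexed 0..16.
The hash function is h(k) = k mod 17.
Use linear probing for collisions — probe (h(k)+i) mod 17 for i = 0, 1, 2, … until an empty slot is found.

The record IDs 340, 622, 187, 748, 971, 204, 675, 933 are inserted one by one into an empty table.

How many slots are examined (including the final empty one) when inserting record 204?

340: h=0 → slot 0
622: h=10 → slot 10
187: h=0, probe 0,1 → slot 1
748: h=0, probe 0,1,2 → slot 2
971: h=2, probe 2,3 → slot 3
204: h=0, probe 0,1,2,3,4 → slot 4
675: h=12 → slot 12
933: h=15 → slot 15
Table: [340, 187, 748, 971, 204, —, —, —, —, —, 622, —, 675, —, —, 933, —]

5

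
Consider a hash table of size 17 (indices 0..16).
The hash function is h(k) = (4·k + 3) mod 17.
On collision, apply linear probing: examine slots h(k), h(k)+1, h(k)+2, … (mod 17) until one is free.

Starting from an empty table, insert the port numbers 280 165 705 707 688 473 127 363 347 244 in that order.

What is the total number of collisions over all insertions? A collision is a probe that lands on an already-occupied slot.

7

280 hashes to 1; slot 1 is free → place at 1.
165 hashes to 0; slot 0 is free → place at 0.
705 hashes to 1; 1 taken → place at 2.
707 hashes to 9; slot 9 is free → place at 9.
688 hashes to 1; 1,2 taken → place at 3.
473 hashes to 8; slot 8 is free → place at 8.
127 hashes to 1; 1,2,3 taken → place at 4.
363 hashes to 10; slot 10 is free → place at 10.
347 hashes to 14; slot 14 is free → place at 14.
244 hashes to 10; 10 taken → place at 11.
Table: [165, 280, 705, 688, 127, -, -, -, 473, 707, 363, 244, -, -, 347, -, -]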